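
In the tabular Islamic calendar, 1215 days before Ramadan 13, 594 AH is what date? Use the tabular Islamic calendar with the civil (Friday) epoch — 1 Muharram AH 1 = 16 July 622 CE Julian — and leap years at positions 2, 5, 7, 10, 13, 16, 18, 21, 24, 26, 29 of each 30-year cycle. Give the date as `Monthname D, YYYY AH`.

Rabi' al-Thani 8, 591 AH

Counting 1215 days back from JDN 2158827 reaches JDN 2157612, which is Rabi' al-Thani 8, 591 AH.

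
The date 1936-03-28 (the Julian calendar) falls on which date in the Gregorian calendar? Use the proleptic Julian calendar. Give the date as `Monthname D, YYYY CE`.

April 10, 1936 CE

For dates in this range the Gregorian date is 13 days ahead of the Julian.
28 March 1936 Julian + 13 days → 10 April 1936 Gregorian.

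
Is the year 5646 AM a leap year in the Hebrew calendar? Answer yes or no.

yes

Hebrew year 5646 is year 3 of its 19-year Metonic cycle; leap years are at positions 3, 6, 8, 11, 14, 17, 19, so it is a leap year (13 months).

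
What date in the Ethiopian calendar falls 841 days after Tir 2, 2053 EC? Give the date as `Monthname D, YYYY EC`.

Miyazya 23, 2055 EC

JDN of Tir 2, 2053 EC = 2473835.
2473835 + 841 = 2474676.
JDN 2474676 in the Ethiopian calendar is Miyazya 23, 2055 EC.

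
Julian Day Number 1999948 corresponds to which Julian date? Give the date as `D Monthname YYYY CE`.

24 July 763 CE

JDN 1999948 is 28 July 763 in the proleptic Gregorian calendar.
In the Julian calendar that day is 24 July 763 CE.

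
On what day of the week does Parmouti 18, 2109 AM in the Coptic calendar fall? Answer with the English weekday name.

Equivalently 29 April 2393 Gregorian, JDN 2595204.
Since JDN mod 7 = 3 (0 = Monday), the day is Thursday.

Thursday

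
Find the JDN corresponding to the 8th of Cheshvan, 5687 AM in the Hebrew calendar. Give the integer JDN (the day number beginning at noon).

In the Gregorian calendar the same day is 16 October 1926.
JDN 2400001 is 17 November 1858 CE (Gregorian), MJD 0; the target day is +24804 days from there, so JDN = 2424805.

2424805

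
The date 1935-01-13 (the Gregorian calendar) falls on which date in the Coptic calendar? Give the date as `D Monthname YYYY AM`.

Both dates share Julian Day Number 2427816; in the Coptic calendar that is 5 Tobi 1651 AM.

5 Tobi 1651 AM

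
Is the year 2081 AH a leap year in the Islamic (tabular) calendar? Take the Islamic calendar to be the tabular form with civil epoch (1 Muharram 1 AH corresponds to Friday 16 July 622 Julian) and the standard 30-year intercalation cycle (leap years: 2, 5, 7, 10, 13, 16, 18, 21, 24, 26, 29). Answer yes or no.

Year 2081 AH is year 11 of its 30-year cycle; leap positions are 2, 5, 7, 10, 13, 16, 18, 21, 24, 26, 29, so it is a common year (354 days).

no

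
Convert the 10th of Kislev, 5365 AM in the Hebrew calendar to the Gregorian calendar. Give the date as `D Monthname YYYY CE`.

2 December 1604 CE

Julian Day Number of the source date = 2307245.
Converting JDN 2307245 to the Gregorian calendar gives 2 December 1604 CE.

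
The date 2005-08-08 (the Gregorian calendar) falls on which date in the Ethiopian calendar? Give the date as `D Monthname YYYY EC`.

2 Nehase 1997 EC

Both dates share Julian Day Number 2453591; in the Ethiopian calendar that is 2 Nehase 1997 EC.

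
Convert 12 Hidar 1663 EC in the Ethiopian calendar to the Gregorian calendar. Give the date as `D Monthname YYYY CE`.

Both dates share Julian Day Number 2331337; in the Gregorian calendar that is 18 November 1670 CE.

18 November 1670 CE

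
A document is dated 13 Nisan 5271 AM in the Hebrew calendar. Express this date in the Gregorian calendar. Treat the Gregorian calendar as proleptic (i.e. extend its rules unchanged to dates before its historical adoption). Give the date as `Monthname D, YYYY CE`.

April 21, 1511 CE

Julian Day Number of the source date = 2273051.
Converting JDN 2273051 to the Gregorian calendar gives 21 April 1511 CE.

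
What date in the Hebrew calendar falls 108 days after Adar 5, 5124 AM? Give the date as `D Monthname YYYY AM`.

25 Sivan 5124 AM

The starting date is JDN 2219298; 2219298 + 108 = 2219406.
JDN 2219406 corresponds to 25 Sivan 5124 AM.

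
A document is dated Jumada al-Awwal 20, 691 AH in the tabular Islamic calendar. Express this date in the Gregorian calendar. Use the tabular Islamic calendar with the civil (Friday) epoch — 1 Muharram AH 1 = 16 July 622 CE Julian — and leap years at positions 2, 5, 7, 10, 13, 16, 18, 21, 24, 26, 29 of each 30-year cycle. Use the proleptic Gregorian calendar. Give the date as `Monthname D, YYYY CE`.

Both dates share Julian Day Number 2193090; in the Gregorian calendar that is 16 May 1292 CE.

May 16, 1292 CE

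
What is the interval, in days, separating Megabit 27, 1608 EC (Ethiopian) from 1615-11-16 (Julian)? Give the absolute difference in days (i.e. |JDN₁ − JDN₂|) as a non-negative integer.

128

JDN of the first date = 2311384.
JDN of the second date = 2311256.
|2311256 − 2311384| = 128.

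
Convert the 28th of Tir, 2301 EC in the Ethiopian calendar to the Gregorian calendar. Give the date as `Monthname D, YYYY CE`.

February 8, 2309 CE

Both dates share Julian Day Number 2564443; in the Gregorian calendar that is 8 February 2309 CE.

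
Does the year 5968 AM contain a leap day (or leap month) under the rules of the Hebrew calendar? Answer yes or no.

no

Hebrew year 5968 is year 2 of its 19-year Metonic cycle; leap years are at positions 3, 6, 8, 11, 14, 17, 19, so it is a common year (12 months).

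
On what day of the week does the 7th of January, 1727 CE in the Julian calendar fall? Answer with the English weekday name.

Saturday

This is JDN 2351851 (18 January 1727 Gregorian).
Since JDN mod 7 = 5 (0 = Monday), the day is Saturday.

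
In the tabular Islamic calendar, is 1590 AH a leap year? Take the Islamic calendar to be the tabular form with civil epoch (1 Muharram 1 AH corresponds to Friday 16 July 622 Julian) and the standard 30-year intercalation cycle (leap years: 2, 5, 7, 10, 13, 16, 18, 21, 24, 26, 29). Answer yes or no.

no

Year 1590 AH is year 30 of its 30-year cycle; leap positions are 2, 5, 7, 10, 13, 16, 18, 21, 24, 26, 29, so it is a common year (354 days).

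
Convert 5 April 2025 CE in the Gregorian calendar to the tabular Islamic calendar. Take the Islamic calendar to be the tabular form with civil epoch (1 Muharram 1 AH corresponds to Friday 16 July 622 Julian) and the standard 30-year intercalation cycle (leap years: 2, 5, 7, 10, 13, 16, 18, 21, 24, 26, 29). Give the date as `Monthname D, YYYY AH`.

Shawwal 6, 1446 AH

Julian Day Number of the source date = 2460771.
Converting JDN 2460771 to the tabular Islamic calendar gives 6 Shawwal 1446 AH.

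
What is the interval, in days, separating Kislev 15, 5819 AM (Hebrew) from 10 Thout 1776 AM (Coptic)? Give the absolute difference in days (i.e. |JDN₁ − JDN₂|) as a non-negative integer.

JDN of the first date = 2473064.
JDN of the second date = 2473358.
|2473358 − 2473064| = 294.

294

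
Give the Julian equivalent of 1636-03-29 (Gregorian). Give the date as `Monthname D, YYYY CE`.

The Julian–Gregorian offset here is 10 days (Julian trailing).
29 March 1636 Gregorian − 10 days → 19 March 1636 Julian.

March 19, 1636 CE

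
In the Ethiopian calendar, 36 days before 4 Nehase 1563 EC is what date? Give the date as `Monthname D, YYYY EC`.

The starting date is JDN 2295074; 2295074 − 36 = 2295038.
JDN 2295038 corresponds to Sene 28, 1563 EC.

Sene 28, 1563 EC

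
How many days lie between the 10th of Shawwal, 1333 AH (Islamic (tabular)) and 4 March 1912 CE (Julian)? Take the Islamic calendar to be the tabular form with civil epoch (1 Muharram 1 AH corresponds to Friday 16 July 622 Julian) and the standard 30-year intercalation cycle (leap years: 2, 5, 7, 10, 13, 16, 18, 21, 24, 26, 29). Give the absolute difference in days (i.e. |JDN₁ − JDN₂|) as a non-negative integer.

1252

First date → JDN 2420731; second date → JDN 2419479.
The interval is |2420731 − 2419479| = 1252 days.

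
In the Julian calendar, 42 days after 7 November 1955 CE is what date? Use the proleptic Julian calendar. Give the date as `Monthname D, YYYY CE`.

December 19, 1955 CE

The starting date is JDN 2435432; 2435432 + 42 = 2435474.
JDN 2435474 corresponds to December 19, 1955 CE.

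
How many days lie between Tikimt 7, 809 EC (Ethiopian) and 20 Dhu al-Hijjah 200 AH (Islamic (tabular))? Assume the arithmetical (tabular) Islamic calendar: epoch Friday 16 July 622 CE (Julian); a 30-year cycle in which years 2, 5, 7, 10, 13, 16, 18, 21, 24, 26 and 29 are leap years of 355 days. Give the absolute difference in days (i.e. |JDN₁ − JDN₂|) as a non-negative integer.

76

JDN of the first date = 2019379.
JDN of the second date = 2019303.
|2019303 − 2019379| = 76.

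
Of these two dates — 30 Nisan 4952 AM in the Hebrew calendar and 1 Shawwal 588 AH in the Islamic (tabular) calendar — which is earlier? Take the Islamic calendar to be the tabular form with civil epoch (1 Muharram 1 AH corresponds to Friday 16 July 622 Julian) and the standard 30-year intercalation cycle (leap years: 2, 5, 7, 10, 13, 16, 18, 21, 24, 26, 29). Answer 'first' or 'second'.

Converting both to JDN: 2156541 vs 2156719; the smaller is the first.

first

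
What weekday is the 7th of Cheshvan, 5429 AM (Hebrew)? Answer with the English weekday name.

This is JDN 2330570 (12 October 1668 Gregorian).
Since JDN mod 7 = 4 (0 = Monday), the day is Friday.

Friday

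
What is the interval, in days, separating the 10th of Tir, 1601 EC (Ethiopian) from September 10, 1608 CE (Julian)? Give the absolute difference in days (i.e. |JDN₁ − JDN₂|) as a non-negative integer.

117

JDN of the first date = 2308750.
JDN of the second date = 2308633.
|2308633 − 2308750| = 117.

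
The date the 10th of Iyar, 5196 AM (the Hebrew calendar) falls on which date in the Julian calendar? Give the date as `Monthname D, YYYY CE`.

April 26, 1436 CE

Both dates share Julian Day Number 2245673; in the Julian calendar that is 26 April 1436 CE.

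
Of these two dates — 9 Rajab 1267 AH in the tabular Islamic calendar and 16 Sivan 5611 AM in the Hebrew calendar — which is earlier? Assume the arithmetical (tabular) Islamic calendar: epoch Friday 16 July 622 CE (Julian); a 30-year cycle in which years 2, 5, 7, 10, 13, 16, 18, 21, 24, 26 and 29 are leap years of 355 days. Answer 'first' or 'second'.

first

Converting both to JDN: 2397253 vs 2397290; the smaller is the first.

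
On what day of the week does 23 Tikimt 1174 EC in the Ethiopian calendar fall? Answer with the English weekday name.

This is JDN 2152711 (27 October 1181 Gregorian).
JDN 2152711 mod 7 = 1, and JDN 0 was a Monday, so this is a Tuesday.

Tuesday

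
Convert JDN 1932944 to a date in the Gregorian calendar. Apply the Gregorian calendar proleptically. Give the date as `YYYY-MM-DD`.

0580-02-13

Counting from JDN 2299161 = 15 Oct 1582 gives an offset of -366217 days.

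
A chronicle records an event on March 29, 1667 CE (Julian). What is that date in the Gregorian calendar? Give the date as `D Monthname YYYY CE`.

8 April 1667 CE

For dates in this range the Gregorian date is 10 days ahead of the Julian.
29 March 1667 Julian + 10 days → 8 April 1667 Gregorian.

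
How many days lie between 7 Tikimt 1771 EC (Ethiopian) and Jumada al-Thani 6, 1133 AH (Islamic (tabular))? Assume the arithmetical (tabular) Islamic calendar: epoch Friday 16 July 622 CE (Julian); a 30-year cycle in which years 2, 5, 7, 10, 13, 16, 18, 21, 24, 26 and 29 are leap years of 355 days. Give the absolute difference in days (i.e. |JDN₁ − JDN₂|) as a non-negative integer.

21013

JDN of the first date = 2370749.
JDN of the second date = 2349736.
|2349736 − 2370749| = 21013.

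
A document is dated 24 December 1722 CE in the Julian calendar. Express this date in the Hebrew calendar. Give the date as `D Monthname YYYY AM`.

27 Tevet 5483 AM

Julian Day Number of the source date = 2350376.
Converting JDN 2350376 to the Hebrew calendar gives 27 Tevet 5483 AM.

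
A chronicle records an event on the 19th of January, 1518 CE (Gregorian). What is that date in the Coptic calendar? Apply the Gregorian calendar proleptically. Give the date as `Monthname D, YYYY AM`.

Tobi 14, 1234 AM

Both dates share Julian Day Number 2275516; in the Coptic calendar that is 14 Tobi 1234 AM.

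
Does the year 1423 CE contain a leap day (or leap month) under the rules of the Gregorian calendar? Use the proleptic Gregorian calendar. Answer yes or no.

1423 is not divisible by 4, so it is a common year.

no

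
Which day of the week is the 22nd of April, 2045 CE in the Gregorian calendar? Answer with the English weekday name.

2468093 ≡ 5 (mod 7); counting from Monday = 0 gives Saturday.

Saturday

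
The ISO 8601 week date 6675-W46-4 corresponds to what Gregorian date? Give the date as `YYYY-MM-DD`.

ISO week 1 of 6675 is the week containing the first Thursday of 6675.
Week 46, day 4 (Thursday) lands on 6675-11-18.

6675-11-18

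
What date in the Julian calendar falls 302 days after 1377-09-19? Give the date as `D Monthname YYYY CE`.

The starting date is JDN 2224269; 2224269 + 302 = 2224571.
JDN 2224571 corresponds to 18 July 1378 CE.

18 July 1378 CE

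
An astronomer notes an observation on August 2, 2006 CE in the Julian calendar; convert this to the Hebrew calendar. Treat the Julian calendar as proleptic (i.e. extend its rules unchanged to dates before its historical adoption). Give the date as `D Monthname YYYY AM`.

21 Av 5766 AM

The source date corresponds to 15 August 2006 in the Gregorian calendar (JDN 2453963).
That day falls on 21 Av 5766 AM in the Hebrew calendar.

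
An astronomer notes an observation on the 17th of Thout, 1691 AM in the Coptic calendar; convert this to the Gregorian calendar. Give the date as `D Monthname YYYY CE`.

27 September 1974 CE

Julian Day Number of the source date = 2442318.
Converting JDN 2442318 to the Gregorian calendar gives 27 September 1974 CE.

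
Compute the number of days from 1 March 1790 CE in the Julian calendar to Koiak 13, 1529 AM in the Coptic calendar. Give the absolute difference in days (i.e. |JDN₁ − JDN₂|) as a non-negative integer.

8319

JDN of the first date = 2374915.
JDN of the second date = 2383234.
|2383234 − 2374915| = 8319.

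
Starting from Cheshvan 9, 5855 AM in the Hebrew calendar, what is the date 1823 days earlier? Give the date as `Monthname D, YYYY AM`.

JDN of Cheshvan 9, 5855 AM = 2486170.
2486170 − 1823 = 2484347.
JDN 2484347 in the Hebrew calendar is Cheshvan 18, 5850 AM.

Cheshvan 18, 5850 AM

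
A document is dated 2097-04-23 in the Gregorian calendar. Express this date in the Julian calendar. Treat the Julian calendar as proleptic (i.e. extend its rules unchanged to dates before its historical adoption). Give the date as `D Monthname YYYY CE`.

The Julian–Gregorian offset here is 13 days (Julian trailing).
23 April 2097 Gregorian − 13 days → 10 April 2097 Julian.

10 April 2097 CE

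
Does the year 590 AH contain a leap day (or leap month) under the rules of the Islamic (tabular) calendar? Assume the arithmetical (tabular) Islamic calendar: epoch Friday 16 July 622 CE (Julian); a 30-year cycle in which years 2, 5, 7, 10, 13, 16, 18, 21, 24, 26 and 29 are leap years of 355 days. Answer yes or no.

no

Year 590 AH is year 20 of its 30-year cycle; leap positions are 2, 5, 7, 10, 13, 16, 18, 21, 24, 26, 29, so it is a common year (354 days).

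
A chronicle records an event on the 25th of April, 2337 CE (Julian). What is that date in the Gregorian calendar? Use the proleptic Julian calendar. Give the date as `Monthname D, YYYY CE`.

May 11, 2337 CE

At this point the Julian calendar is 16 days behind the Gregorian.
25 April 2337 Julian + 16 days → 11 May 2337 Gregorian.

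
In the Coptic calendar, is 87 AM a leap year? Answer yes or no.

yes

87 mod 4 = 3; in the Coptic calendar a year is leap when year mod 4 = 3, so it is a leap year.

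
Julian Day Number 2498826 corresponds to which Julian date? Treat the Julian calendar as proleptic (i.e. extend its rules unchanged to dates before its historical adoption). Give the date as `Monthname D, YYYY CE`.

May 31, 2129 CE

JDN 2498826 is 14 June 2129 in the Gregorian calendar.
In the Julian calendar that day is May 31, 2129 CE.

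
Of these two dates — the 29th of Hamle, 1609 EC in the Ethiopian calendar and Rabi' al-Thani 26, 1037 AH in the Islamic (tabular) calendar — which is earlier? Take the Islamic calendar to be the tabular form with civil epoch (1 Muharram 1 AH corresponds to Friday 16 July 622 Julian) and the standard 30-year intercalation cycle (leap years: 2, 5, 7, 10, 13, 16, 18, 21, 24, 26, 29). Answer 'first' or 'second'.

The two dates have Julian Day Numbers 2311871 and 2315678 respectively.
Since 2311871 < 2315678, the first date comes first.

first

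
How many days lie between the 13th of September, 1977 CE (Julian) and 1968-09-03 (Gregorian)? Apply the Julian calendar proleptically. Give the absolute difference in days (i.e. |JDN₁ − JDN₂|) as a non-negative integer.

3310

First date → JDN 2443413; second date → JDN 2440103.
The interval is |2443413 − 2440103| = 3310 days.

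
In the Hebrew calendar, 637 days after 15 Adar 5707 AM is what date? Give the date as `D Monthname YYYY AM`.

1 Kislev 5709 AM

Counting 637 days forward from JDN 2432252 reaches JDN 2432889, which is 1 Kislev 5709 AM.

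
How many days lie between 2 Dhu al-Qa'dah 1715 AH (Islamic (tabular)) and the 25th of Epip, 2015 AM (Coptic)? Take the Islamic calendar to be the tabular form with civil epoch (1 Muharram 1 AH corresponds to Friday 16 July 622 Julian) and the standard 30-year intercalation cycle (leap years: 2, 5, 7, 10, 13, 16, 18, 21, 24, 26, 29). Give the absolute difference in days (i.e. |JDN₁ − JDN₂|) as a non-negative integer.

JDN of the first date = 2556120.
JDN of the second date = 2560967.
|2560967 − 2556120| = 4847.

4847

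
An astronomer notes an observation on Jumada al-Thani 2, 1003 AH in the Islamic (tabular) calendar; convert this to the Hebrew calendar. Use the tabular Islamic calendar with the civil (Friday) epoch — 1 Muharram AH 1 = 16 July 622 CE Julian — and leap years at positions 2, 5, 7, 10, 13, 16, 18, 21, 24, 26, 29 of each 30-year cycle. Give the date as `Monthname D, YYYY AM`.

Adar 3, 5355 AM

Julian Day Number of the source date = 2303664.
Converting JDN 2303664 to the Hebrew calendar gives 3 Adar 5355 AM.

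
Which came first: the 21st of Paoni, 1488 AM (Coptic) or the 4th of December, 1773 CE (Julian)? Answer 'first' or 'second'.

first

The two dates have Julian Day Numbers 2368447 and 2368984 respectively.
Since 2368447 < 2368984, the first date comes first.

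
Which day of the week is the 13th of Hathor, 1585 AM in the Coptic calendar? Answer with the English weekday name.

Saturday

This is JDN 2403658 (21 November 1868 Gregorian).
JDN 2403658 mod 7 = 5, and JDN 0 was a Monday, so this is a Saturday.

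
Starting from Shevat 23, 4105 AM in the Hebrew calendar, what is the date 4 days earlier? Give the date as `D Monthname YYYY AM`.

19 Shevat 4105 AM

The starting date is JDN 1847112; 1847112 − 4 = 1847108.
JDN 1847108 corresponds to 19 Shevat 4105 AM.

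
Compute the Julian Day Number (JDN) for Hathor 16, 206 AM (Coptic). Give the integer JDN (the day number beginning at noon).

1899981

Equivalently 13 November 489 (proleptic Gregorian).
JDN 2299161 is 15 October 1582 CE (Gregorian); the target day is −399180 days from there, so JDN = 1899981.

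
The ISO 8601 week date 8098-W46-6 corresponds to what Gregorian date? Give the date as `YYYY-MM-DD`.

8098-11-15

ISO week 1 of 8098 is the week containing the first Thursday of 8098.
Week 46, day 6 (Saturday) lands on 8098-11-15.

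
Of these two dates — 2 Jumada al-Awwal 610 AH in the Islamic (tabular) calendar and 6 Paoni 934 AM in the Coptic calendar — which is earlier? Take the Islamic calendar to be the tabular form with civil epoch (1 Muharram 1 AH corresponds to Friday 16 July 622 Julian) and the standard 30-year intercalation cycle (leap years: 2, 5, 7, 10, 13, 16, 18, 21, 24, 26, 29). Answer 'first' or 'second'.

First date → JDN 2164368; second date → JDN 2166083.
JDN 2164368 < JDN 2166083, so the first date is earlier.

first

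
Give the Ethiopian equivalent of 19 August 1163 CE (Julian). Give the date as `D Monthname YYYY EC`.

26 Nehase 1155 EC

Both dates share Julian Day Number 2146074; in the Ethiopian calendar that is 26 Nehase 1155 EC.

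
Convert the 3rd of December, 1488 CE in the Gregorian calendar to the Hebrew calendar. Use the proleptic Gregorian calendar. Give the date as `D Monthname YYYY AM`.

Julian Day Number of the source date = 2264878.
Converting JDN 2264878 to the Hebrew calendar gives 20 Kislev 5249 AM.

20 Kislev 5249 AM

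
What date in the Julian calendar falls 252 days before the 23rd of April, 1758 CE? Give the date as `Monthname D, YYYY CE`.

Counting 252 days back from JDN 2363280 reaches JDN 2363028, which is August 14, 1757 CE.

August 14, 1757 CE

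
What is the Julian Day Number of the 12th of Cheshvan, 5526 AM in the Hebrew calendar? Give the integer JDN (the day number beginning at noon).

In the Gregorian calendar the same day is 27 October 1765.
JDN 2451545 is 1 January 2000 CE (Gregorian); the target day is −85532 days from there, so JDN = 2366013.

2366013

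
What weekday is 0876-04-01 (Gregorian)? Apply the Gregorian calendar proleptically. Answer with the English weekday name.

Since JDN mod 7 = 2 (0 = Monday), the day is Wednesday.

Wednesday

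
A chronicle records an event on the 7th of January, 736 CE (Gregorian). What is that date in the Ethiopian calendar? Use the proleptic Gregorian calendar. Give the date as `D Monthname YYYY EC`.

Julian Day Number of the source date = 1989884.
Converting JDN 1989884 to the Ethiopian calendar gives 7 Tir 728 EC.

7 Tir 728 EC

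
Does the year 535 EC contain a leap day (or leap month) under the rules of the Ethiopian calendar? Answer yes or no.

535 mod 4 = 3; in the Ethiopian calendar a year is leap when year mod 4 = 3, so it is a leap year.

yes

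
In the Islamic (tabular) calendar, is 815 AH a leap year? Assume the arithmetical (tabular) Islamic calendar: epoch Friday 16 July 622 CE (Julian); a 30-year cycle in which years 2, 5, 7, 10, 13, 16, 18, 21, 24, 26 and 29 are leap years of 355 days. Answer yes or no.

Year 815 AH is year 5 of its 30-year cycle; leap positions are 2, 5, 7, 10, 13, 16, 18, 21, 24, 26, 29, so it is a leap year (355 days).

yes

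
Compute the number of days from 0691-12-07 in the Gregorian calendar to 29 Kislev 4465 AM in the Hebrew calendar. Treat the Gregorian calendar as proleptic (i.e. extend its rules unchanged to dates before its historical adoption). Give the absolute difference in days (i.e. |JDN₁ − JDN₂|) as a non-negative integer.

First date → JDN 1973783; second date → JDN 1978529.
The interval is |1973783 − 1978529| = 4746 days.

4746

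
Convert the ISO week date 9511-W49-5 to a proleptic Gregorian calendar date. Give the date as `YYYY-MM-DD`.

9511-12-08

ISO week 1 of 9511 is the week containing the first Thursday of 9511.
Week 49, day 5 (Friday) lands on 9511-12-08.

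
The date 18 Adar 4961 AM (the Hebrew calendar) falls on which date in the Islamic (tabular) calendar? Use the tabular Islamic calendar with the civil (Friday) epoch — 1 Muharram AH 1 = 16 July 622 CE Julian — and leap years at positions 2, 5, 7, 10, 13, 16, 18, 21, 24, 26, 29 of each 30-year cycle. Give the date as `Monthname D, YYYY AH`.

Jumada al-Awwal 18, 597 AH

Both dates share Julian Day Number 2159778; in the tabular Islamic calendar that is 18 Jumada al-Awwal 597 AH.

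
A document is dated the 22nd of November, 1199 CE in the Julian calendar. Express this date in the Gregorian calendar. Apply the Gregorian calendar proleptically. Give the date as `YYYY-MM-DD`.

1199-11-29

At this point the Julian calendar is 7 days behind the Gregorian.
22 November 1199 Julian + 7 days → 29 November 1199 Gregorian.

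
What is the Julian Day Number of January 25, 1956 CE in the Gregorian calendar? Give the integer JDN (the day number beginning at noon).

JDN 2299161 is 15 October 1582 CE (Gregorian); the target day is +136337 days from there, so JDN = 2435498.

2435498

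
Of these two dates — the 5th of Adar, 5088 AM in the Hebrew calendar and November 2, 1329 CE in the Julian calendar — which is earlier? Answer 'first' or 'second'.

first

The two dates have Julian Day Numbers 2206156 and 2206781 respectively.
Since 2206156 < 2206781, the first date comes first.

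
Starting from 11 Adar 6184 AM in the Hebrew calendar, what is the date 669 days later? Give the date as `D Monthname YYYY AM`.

1 Shevat 6186 AM

Counting 669 days forward from JDN 2606479 reaches JDN 2607148, which is 1 Shevat 6186 AM.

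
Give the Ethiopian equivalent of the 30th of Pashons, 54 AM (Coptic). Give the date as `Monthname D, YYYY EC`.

Ginbot 30, 330 EC

Both dates share Julian Day Number 1844657; in the Ethiopian calendar that is 30 Ginbot 330 EC.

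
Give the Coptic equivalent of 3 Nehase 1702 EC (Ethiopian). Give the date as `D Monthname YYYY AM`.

3 Mesori 1426 AM

The source date corresponds to 7 August 1710 in the Gregorian calendar (JDN 2345843).
That day falls on 3 Mesori 1426 AM in the Coptic calendar.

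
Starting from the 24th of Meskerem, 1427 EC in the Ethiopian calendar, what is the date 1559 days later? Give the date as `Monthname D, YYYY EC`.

Tir 2, 1431 EC

The starting date is JDN 2245090; 2245090 + 1559 = 2246649.
JDN 2246649 corresponds to Tir 2, 1431 EC.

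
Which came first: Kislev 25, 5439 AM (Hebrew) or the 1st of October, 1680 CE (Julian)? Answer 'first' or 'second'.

The two dates have Julian Day Numbers 2334281 and 2334952 respectively.
Since 2334281 < 2334952, the first date comes first.

first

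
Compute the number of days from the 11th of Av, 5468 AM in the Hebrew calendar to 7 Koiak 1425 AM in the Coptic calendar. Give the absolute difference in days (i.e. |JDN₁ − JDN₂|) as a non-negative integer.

139

First date → JDN 2345103; second date → JDN 2345242.
The interval is |2345103 − 2345242| = 139 days.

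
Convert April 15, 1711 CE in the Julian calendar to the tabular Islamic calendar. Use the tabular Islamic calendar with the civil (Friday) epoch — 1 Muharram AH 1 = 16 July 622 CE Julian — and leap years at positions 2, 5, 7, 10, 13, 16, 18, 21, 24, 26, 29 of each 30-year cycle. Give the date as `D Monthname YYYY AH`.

8 Rabi' al-Awwal 1123 AH

The source date corresponds to 26 April 1711 in the Gregorian calendar (JDN 2346105).
That day falls on 8 Rabi' al-Awwal 1123 AH in the tabular Islamic calendar.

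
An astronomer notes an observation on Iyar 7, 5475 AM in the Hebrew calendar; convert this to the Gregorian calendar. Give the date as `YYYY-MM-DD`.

Julian Day Number of the source date = 2347580.
Converting JDN 2347580 to the Gregorian calendar gives 10 May 1715 CE.

1715-05-10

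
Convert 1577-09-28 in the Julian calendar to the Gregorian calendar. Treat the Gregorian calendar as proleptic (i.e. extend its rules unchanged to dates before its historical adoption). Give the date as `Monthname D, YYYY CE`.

October 8, 1577 CE

At this point the Julian calendar is 10 days behind the Gregorian.
28 September 1577 Julian + 10 days → 8 October 1577 Gregorian.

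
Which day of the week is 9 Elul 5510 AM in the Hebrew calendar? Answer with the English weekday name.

Thursday

In the Gregorian calendar this is 10 September 1750 (JDN 2360487).
2360487 ≡ 3 (mod 7); counting from Monday = 0 gives Thursday.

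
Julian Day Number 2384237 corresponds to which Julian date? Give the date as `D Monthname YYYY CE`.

8 September 1815 CE

JDN 2384237 is 20 September 1815 in the Gregorian calendar.
In the Julian calendar that day is 8 September 1815 CE.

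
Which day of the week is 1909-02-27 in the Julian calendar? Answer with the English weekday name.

Equivalently 12 March 1909 Gregorian, JDN 2418378.
2418378 ≡ 4 (mod 7); counting from Monday = 0 gives Friday.

Friday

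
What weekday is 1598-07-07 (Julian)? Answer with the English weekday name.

Friday

This is JDN 2304915 (17 July 1598 Gregorian).
Since JDN mod 7 = 4 (0 = Monday), the day is Friday.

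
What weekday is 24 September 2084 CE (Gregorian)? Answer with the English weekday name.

Sunday

JDN 2482493 mod 7 = 6, and JDN 0 was a Monday, so this is a Sunday.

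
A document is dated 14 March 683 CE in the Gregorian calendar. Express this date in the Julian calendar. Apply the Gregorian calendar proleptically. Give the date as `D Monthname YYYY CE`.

For dates in this range the Gregorian date is 3 days ahead of the Julian.
14 March 683 Gregorian − 3 days → 11 March 683 Julian.

11 March 683 CE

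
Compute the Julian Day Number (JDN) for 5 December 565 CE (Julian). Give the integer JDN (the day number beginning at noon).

1927763

In the proleptic Gregorian calendar the same day is 7 December 565.
JDN 2451545 is 1 January 2000 CE (Gregorian); the target day is −523782 days from there, so JDN = 1927763.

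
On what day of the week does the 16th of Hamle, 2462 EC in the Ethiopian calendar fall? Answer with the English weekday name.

Equivalently 26 July 2470 Gregorian, JDN 2623416.
2623416 ≡ 5 (mod 7); counting from Monday = 0 gives Saturday.

Saturday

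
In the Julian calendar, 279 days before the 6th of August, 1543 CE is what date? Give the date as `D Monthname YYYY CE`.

JDN of the 6th of August, 1543 CE = 2284856.
2284856 − 279 = 2284577.
JDN 2284577 in the Julian calendar is 31 October 1542 CE.

31 October 1542 CE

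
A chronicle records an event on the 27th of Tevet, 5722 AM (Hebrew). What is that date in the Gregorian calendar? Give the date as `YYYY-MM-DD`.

1962-01-03

Both dates share Julian Day Number 2437668; in the Gregorian calendar that is 3 January 1962 CE.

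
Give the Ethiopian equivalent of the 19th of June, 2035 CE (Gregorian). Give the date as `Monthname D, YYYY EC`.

Both dates share Julian Day Number 2464498; in the Ethiopian calendar that is 12 Sene 2027 EC.

Sene 12, 2027 EC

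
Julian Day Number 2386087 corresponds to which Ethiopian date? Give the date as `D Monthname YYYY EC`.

4 Tikimt 1813 EC

The Gregorian equivalent of JDN 2386087 is 13 October 1820.
In the Ethiopian calendar that day is 4 Tikimt 1813 EC.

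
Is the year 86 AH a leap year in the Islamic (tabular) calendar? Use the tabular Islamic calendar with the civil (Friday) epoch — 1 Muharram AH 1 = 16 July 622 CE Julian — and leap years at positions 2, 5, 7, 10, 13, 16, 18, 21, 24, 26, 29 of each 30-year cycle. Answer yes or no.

yes

Year 86 AH is year 26 of its 30-year cycle; leap positions are 2, 5, 7, 10, 13, 16, 18, 21, 24, 26, 29, so it is a leap year (355 days).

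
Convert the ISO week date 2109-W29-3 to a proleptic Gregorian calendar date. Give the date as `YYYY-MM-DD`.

ISO week 1 of 2109 is the week containing the first Thursday of 2109.
Week 29, day 3 (Wednesday) lands on 2109-07-17.

2109-07-17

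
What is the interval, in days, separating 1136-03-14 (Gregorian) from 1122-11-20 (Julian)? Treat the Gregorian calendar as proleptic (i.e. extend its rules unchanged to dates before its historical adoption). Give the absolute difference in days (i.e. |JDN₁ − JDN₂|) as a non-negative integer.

First date → JDN 2136048; second date → JDN 2131192.
The interval is |2136048 − 2131192| = 4856 days.

4856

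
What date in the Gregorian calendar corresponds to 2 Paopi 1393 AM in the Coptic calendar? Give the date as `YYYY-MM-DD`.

1676-10-09

Both dates share Julian Day Number 2333489; in the Gregorian calendar that is 9 October 1676 CE.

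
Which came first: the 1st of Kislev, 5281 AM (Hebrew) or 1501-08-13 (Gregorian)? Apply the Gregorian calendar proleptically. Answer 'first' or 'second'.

second

First date → JDN 2276553; second date → JDN 2269513.
JDN 2269513 < JDN 2276553, so the second date is earlier.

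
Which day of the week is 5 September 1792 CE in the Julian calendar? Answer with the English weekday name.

Sunday

This is JDN 2375834 (16 September 1792 Gregorian).
Since JDN mod 7 = 6 (0 = Monday), the day is Sunday.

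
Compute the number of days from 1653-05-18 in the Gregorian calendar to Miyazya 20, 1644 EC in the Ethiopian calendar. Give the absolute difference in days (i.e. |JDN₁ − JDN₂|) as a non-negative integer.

JDN of the first date = 2324944.
JDN of the second date = 2324556.
|2324556 − 2324944| = 388.

388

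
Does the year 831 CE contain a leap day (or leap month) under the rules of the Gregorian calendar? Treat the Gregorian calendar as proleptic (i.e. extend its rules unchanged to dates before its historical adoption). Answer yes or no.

831 is not divisible by 4, so it is a common year.

no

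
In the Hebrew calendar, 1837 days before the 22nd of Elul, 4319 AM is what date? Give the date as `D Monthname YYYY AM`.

Counting 1837 days back from JDN 1925485 reaches JDN 1923648, which is 15 Elul 4314 AM.

15 Elul 4314 AM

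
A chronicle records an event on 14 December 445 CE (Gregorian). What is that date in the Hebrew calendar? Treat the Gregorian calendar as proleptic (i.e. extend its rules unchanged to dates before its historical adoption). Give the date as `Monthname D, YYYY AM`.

Kislev 28, 4206 AM

Julian Day Number of the source date = 1883941.
Converting JDN 1883941 to the Hebrew calendar gives 28 Kislev 4206 AM.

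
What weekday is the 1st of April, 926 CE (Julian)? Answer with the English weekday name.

Equivalently 6 April 926 Gregorian, JDN 2059370.
Since JDN mod 7 = 5 (0 = Monday), the day is Saturday.

Saturday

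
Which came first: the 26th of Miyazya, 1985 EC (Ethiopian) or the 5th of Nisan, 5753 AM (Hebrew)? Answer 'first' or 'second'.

second

First date → JDN 2449112; second date → JDN 2449074.
JDN 2449074 < JDN 2449112, so the second date is earlier.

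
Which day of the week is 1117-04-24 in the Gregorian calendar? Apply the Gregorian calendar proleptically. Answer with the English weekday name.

Tuesday

2129149 ≡ 1 (mod 7); counting from Monday = 0 gives Tuesday.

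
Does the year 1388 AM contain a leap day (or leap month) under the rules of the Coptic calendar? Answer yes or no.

no

1388 mod 4 = 0; in the Coptic calendar a year is leap when year mod 4 = 3, so it is a common year.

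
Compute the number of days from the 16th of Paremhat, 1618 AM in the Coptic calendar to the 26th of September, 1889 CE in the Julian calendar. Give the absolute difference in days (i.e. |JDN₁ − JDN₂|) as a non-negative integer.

4550

First date → JDN 2415834; second date → JDN 2411284.
The interval is |2415834 − 2411284| = 4550 days.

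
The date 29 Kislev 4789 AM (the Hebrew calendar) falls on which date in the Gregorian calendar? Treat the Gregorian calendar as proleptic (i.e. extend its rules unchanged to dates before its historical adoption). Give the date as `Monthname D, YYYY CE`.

Julian Day Number of the source date = 2096888.
Converting JDN 2096888 to the Gregorian calendar gives 25 December 1028 CE.

December 25, 1028 CE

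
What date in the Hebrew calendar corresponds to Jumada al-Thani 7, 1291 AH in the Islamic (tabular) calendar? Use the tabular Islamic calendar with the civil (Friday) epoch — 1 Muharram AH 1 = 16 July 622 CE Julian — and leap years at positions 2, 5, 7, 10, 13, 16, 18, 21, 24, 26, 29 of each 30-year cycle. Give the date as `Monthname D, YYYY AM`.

Both dates share Julian Day Number 2405727; in the Hebrew calendar that is 8 Av 5634 AM.

Av 8, 5634 AM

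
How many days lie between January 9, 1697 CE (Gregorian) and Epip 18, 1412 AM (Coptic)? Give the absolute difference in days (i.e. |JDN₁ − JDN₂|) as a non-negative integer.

171

JDN of the first date = 2340886.
JDN of the second date = 2340715.
|2340715 − 2340886| = 171.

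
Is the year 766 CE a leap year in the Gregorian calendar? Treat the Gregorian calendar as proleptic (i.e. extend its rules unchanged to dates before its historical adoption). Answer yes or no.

no

766 is not divisible by 4, so it is a common year.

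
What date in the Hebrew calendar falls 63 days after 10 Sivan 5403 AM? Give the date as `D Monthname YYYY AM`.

JDN of 10 Sivan 5403 AM = 2321301.
2321301 + 63 = 2321364.
JDN 2321364 in the Hebrew calendar is 14 Av 5403 AM.

14 Av 5403 AM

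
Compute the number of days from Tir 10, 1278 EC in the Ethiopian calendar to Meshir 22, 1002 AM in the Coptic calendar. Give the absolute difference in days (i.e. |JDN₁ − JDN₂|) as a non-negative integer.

42

JDN of the first date = 2190774.
JDN of the second date = 2190816.
|2190816 − 2190774| = 42.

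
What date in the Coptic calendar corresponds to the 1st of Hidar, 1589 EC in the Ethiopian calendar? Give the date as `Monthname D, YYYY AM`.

The source date corresponds to 7 November 1596 in the Gregorian calendar (JDN 2304298).
That day falls on 1 Hathor 1313 AM in the Coptic calendar.

Hathor 1, 1313 AM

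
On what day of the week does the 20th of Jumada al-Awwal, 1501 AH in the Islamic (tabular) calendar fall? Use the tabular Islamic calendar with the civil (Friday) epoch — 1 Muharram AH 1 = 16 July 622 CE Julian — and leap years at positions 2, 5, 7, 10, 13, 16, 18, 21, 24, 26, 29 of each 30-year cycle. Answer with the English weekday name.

Sunday

Equivalently 3 April 2078 Gregorian, JDN 2480127.
2480127 ≡ 6 (mod 7); counting from Monday = 0 gives Sunday.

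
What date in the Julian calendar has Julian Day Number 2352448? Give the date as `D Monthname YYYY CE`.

JDN 2352448 is 6 September 1728 in the Gregorian calendar.
In the Julian calendar that day is 26 August 1728 CE.

26 August 1728 CE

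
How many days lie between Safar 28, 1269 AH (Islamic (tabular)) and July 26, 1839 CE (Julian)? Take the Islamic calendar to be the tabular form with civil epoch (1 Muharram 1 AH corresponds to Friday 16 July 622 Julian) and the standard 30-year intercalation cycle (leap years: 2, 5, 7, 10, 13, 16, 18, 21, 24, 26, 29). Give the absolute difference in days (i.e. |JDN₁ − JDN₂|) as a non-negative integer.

First date → JDN 2397834; second date → JDN 2392959.
The interval is |2397834 − 2392959| = 4875 days.

4875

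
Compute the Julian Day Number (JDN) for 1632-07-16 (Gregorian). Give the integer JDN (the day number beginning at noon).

JDN 2400001 is 17 November 1858 CE (Gregorian), MJD 0; the target day is −82668 days from there, so JDN = 2317333.

2317333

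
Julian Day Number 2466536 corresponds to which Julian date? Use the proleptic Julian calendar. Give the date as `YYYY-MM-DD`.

2041-01-03

JDN 2466536 is 16 January 2041 in the Gregorian calendar.
In the Julian calendar that day is 2041-01-03.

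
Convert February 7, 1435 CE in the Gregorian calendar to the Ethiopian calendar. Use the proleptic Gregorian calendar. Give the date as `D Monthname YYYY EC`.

Both dates share Julian Day Number 2245220; in the Ethiopian calendar that is 4 Yekatit 1427 EC.

4 Yekatit 1427 EC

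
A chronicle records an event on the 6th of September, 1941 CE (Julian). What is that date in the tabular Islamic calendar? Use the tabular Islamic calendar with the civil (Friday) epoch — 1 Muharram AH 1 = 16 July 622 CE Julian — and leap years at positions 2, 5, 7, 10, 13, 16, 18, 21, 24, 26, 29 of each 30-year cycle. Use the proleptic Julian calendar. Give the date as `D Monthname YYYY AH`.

Both dates share Julian Day Number 2430257; in the tabular Islamic calendar that is 27 Sha'ban 1360 AH.

27 Sha'ban 1360 AH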